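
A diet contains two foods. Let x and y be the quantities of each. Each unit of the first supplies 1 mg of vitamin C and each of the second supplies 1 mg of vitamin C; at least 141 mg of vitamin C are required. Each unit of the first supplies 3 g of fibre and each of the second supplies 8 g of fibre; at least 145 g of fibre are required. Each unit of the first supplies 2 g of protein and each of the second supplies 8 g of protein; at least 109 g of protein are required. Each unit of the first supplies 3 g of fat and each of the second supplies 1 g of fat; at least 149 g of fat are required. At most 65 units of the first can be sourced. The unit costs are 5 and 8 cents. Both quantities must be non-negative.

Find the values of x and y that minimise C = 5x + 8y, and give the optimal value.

Extreme points and C = 5x + 8y:
  (0, 149) → C = 1192
  (4, 137) → C = 1116
  (65, 76) → C = 933
The feasible region is unbounded (it extends along (0, 1)), but C strictly increases along every unbounded feasible direction, so there is no improving ray and the minimum is attained at a vertex.

The binding constraints are x + y = 141 and x = 65.
Solving simultaneously gives x = 65, y = 76.

x = 65, y = 76, minimum C = 933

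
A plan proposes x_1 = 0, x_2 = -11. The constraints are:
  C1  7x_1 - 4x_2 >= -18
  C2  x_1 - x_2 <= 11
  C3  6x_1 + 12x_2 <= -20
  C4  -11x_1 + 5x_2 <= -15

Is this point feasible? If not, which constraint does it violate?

feasible

C1: 44 ≥ -18 ✓
C2: 11 ≤ 11 ✓
C3: -132 ≤ -20 ✓
C4: -55 ≤ -15 ✓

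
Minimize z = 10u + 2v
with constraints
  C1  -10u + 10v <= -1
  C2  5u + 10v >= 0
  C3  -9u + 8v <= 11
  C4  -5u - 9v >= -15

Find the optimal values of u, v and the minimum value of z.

u = 1/15, v = -1/30, minimum z = 3/5

Extreme points and z = 10u + 2v:
  (1/15, -1/30) → z = 3/5
  (159/140, 29/28) → z = 94/7
  (30, -15) → z = 270

At the optimal vertex, -10u + 10v = -1 and 5u + 10v = 0.
Solving simultaneously gives u = 1/15, v = -1/30.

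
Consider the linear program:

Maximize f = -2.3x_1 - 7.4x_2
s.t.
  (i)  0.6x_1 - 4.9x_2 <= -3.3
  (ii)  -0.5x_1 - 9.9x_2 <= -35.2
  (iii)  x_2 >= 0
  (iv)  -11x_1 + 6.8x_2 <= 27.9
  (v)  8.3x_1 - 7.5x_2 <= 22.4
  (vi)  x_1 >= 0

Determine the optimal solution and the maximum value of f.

The feasible region is unbounded (it extends along (75, 83), (34, 55)), but f strictly decreases along every unbounded feasible direction, so there is no improving ray and the maximum is attained at a vertex.

x_1 = 0, x_2 = 32/9, maximum f = -1184/45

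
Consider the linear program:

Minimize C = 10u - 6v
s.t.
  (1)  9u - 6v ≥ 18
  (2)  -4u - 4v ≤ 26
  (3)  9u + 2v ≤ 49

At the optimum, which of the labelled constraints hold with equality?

Corner points and C = 10u - 6v:
  (-7/5, -51/10) → C = 83/5
  (55/12, 31/8) → C = 271/12
  (62/7, -215/14) → C = 1265/7

The minimum is at (-7/5, -51/10). Substituting into each constraint, equality holds for (1) and (2); the remaining constraints have slack.

(1) and (2)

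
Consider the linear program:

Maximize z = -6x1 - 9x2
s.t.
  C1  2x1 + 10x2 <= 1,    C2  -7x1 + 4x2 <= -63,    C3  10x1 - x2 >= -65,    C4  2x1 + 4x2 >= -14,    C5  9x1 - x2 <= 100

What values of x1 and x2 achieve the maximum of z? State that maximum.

x1 = 49/9, x2 = -56/9, maximum z = 70/3

Extreme points and z = -6x1 - 9x2:
  (317/39, -119/78) → z = -911/26
  (1001/92, -191/92) → z = -4287/92
  (49/9, -56/9) → z = 70/3
  (193/19, -163/19) → z = 309/19

The binding constraints are -7x1 + 4x2 = -63 and 2x1 + 4x2 = -14.
Solving simultaneously gives x1 = 49/9, x2 = -56/9.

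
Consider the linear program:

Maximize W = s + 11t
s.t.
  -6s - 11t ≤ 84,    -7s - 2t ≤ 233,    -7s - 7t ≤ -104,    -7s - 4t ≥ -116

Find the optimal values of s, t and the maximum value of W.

Feasible corners and W = s + 11t:
  (-1839/35, 337/5) → W = 4822/7
  (-582/7, 349/2) → W = 25709/14
  (132/7, -4) → W = -176/7

s = -582/7, t = 349/2, maximum W = 25709/14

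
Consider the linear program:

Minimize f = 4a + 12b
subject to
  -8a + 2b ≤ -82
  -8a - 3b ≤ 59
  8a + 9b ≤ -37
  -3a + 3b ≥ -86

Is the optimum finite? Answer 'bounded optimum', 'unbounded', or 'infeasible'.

bounded optimum

Vertices and f = 4a + 12b:
  (83/11, -119/11) → f = -1096/11
  (37/9, -221/9) → f = -2504/9
  (13, -47/3) → f = -136
The feasible region has finitely many vertices and no improving ray; the minimum is -2504/9 at (37/9, -221/9).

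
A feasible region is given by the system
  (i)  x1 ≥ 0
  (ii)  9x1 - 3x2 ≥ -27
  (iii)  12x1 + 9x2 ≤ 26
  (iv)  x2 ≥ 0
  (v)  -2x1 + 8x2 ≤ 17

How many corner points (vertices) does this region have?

4

The feasible vertices (each the meet of two boundaries and inside every other half-plane) are:
  (0, 0)
  (0, 17/8)
  (13/6, 0)
  (55/114, 128/57)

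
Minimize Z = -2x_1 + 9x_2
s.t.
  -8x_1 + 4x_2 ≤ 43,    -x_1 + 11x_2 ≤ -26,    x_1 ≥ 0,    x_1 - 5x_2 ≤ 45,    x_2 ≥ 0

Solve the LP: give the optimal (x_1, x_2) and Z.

x_1 = 365/6, x_2 = 19/6, minimum Z = -559/6

Feasible corners and Z = -2x_1 + 9x_2:
  (365/6, 19/6) → Z = -559/6
  (26, 0) → Z = -52
  (45, 0) → Z = -90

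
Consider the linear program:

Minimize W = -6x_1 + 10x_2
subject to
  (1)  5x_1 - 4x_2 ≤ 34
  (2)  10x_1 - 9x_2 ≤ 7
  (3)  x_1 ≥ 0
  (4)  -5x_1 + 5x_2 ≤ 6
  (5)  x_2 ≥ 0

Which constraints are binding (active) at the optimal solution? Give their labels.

(2) and (5)

Corner points and W = -6x_1 + 10x_2:
  (89/5, 19) → W = 416/5
  (7/10, 0) → W = -21/5
  (0, 6/5) → W = 12
  (0, 0) → W = 0

The minimum is at (7/10, 0). Substituting into each constraint, equality holds for (2) and (5); the remaining constraints have slack.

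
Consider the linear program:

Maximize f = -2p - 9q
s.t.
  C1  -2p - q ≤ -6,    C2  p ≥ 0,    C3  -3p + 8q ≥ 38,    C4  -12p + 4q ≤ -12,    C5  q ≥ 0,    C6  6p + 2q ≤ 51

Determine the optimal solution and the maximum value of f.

Vertices and f = -2p - 9q:
  (62/21, 41/7) → f = -1231/21
  (166/27, 127/18) → f = -4093/54
  (19/4, 45/4) → f = -443/4

At the optimal vertex, -3p + 8q = 38 and -12p + 4q = -12.
Solving simultaneously gives p = 62/21, q = 41/7.

p = 62/21, q = 41/7, maximum f = -1231/21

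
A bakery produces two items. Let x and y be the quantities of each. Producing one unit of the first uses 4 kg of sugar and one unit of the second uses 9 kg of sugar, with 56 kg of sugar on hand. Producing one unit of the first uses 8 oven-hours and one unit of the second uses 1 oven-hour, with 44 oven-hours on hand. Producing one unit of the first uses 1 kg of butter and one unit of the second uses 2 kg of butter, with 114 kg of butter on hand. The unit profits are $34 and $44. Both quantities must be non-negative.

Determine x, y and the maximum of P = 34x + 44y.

x = 5, y = 4, maximum P = 346

Extreme points and P = 34x + 44y:
  (0, 0) → P = 0
  (0, 56/9) → P = 2464/9
  (11/2, 0) → P = 187
  (5, 4) → P = 346

At the optimal vertex, 4x + 9y = 56 and 8x + y = 44.
Solving simultaneously gives x = 5, y = 4.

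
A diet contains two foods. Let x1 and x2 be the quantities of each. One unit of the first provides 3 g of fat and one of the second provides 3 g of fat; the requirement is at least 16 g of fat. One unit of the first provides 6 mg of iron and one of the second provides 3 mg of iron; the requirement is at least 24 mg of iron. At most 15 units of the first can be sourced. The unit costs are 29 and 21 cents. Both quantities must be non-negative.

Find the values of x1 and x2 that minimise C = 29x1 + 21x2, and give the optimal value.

x1 = 8/3, x2 = 8/3, minimum C = 400/3

Vertices and C = 29x1 + 21x2:
  (0, 8) → C = 168
  (16/3, 0) → C = 464/3
  (15, 0) → C = 435
  (8/3, 8/3) → C = 400/3
The feasible region is unbounded (it extends along (0, 1)), but C strictly increases along every unbounded feasible direction, so there is no improving ray and the minimum is attained at a vertex.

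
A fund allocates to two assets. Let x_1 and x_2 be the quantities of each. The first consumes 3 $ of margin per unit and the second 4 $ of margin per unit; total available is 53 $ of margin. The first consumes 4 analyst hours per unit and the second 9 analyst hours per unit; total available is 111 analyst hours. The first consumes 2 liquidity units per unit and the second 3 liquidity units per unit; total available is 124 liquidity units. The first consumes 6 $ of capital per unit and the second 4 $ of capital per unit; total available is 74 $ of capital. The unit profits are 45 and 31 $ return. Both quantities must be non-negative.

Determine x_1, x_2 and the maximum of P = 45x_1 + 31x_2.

x_1 = 7, x_2 = 8, maximum P = 563

Vertices and P = 45x_1 + 31x_2:
  (0, 0) → P = 0
  (0, 37/3) → P = 1147/3
  (37/3, 0) → P = 555
  (3, 11) → P = 476
  (7, 8) → P = 563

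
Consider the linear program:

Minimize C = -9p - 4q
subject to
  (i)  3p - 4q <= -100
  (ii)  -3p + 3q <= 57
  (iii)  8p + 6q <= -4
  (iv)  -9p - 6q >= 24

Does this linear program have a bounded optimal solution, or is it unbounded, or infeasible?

The boundaries 3p - 4q = -100 and -9p - 6q = 24 meet at (-116/9, 46/3), but that point violates -3p + 3q ≤ 57. Every candidate vertex is excluded by some other constraint, so the feasible region is empty.

infeasible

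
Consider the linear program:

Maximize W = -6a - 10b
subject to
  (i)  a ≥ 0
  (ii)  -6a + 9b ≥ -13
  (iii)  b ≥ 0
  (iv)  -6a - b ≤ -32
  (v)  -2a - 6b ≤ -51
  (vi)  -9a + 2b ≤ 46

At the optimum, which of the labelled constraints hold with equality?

(iv) and (v)

Corner points and W = -6a - 10b:
  (179/18, 140/27) → W = -3011/27
  (141/34, 121/17) → W = -1633/17
  (6/7, 188/7) → W = -1916/7
The feasible region is unbounded (it extends along (3, 2), (2, 9)), but W strictly decreases along every unbounded feasible direction, so there is no improving ray and the maximum is attained at a vertex.

The maximum is at (141/34, 121/17). Substituting into each constraint, equality holds for (iv) and (v); the remaining constraints have slack.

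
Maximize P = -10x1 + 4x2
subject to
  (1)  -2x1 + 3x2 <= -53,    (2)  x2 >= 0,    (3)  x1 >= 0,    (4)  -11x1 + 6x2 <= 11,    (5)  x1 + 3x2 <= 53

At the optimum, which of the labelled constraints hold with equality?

(1) and (2)

Feasible corners and P = -10x1 + 4x2:
  (53/2, 0) → P = -265
  (106/3, 53/9) → P = -2968/9
  (53, 0) → P = -530

The maximum is at (53/2, 0). Substituting into each constraint, equality holds for (1) and (2); the remaining constraints have slack.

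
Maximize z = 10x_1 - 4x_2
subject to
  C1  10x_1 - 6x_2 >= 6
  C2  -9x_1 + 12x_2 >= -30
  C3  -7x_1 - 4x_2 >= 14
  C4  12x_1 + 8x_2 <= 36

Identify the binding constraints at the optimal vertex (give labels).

C2 and C3

Corner points and z = 10x_1 - 4x_2:
  (-18/11, -41/11) → z = -16/11
  (-30/41, -91/41) → z = 64/41
  (-2/5, -14/5) → z = 36/5

The maximum is at (-2/5, -14/5). Substituting into each constraint, equality holds for C2 and C3; the remaining constraints have slack.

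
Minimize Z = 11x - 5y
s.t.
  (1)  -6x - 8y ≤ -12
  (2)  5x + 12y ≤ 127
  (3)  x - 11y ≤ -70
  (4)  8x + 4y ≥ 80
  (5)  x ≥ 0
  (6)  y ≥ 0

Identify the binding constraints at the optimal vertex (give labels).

(2) and (4)

Feasible corners and Z = 11x - 5y:
  (557/67, 477/67) → Z = 3742/67
  (113/19, 154/19) → Z = 473/19
  (150/23, 160/23) → Z = 850/23

The minimum is at (113/19, 154/19). Substituting into each constraint, equality holds for (2) and (4); the remaining constraints have slack.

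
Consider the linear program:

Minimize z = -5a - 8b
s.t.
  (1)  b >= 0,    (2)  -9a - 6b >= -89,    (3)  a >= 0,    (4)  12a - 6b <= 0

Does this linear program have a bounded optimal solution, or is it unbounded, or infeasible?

bounded optimum

Vertices and z = -5a - 8b:
  (0, 0) → z = 0
  (0, 89/6) → z = -356/3
  (89/21, 178/21) → z = -89
The feasible region has finitely many vertices and no improving ray; the minimum is -356/3 at (0, 89/6).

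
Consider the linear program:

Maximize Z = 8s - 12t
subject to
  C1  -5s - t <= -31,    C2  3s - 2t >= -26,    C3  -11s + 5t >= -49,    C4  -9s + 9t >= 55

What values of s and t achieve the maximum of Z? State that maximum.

Feasible corners and Z = 8s - 12t:
  (36/13, 223/13) → Z = -2388/13
  (112/27, 277/27) → Z = -2428/27
  (228/7, 433/7) → Z = -3372/7
  (358/27, 523/27) → Z = -3412/27

s = 112/27, t = 277/27, maximum Z = -2428/27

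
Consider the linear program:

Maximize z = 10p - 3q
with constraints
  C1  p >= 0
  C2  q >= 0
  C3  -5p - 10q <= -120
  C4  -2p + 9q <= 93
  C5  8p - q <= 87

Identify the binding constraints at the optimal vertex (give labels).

C3 and C5

Extreme points and z = 10p - 3q:
  (30/13, 141/13) → z = -123/13
  (198/17, 105/17) → z = 1665/17
  (438/35, 459/35) → z = 429/5

The maximum is at (198/17, 105/17). Substituting into each constraint, equality holds for C3 and C5; the remaining constraints have slack.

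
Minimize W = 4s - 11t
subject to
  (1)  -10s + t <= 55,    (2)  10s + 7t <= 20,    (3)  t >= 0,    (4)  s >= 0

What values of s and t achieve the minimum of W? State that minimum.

s = 0, t = 20/7, minimum W = -220/7

Extreme points and W = 4s - 11t:
  (2, 0) → W = 8
  (0, 20/7) → W = -220/7
  (0, 0) → W = 0

The binding constraints are 10s + 7t = 20 and s = 0.
Solving simultaneously gives s = 0, t = 20/7.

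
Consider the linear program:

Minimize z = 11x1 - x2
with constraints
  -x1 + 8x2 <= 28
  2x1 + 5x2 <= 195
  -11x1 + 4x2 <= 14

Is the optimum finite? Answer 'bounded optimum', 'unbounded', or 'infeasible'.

From the feasible point (1420/21, 251/21), moving in the direction (-4, -11) keeps every constraint satisfied while z decreases without bound.

unbounded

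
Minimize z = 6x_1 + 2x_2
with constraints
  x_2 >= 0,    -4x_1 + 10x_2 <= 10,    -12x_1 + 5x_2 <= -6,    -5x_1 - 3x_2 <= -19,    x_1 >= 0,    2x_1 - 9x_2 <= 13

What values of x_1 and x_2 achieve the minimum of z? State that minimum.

The feasible region is unbounded (it extends along (5, 2), (9, 2)), but z strictly increases along every unbounded feasible direction, so there is no improving ray and the minimum is attained at a vertex.

At the optimal vertex, -4x_1 + 10x_2 = 10 and -5x_1 - 3x_2 = -19.
Solving simultaneously gives x_1 = 80/31, x_2 = 63/31.

x_1 = 80/31, x_2 = 63/31, minimum z = 606/31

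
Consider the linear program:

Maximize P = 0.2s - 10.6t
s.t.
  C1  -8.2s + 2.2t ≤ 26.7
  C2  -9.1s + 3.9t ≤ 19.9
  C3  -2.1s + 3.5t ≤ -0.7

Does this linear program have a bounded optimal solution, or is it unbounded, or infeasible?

From the feasible point (-6035/1196, -7979/1196), moving in the direction (-2.2, -8.2) keeps every constraint satisfied while P increases without bound.

unbounded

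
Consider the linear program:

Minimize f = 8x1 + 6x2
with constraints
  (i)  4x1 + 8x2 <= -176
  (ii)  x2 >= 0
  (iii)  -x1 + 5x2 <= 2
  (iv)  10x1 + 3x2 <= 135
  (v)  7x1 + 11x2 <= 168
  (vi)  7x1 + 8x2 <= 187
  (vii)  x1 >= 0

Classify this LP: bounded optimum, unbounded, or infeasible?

The boundaries 4x1 + 8x2 = -176 and 10x1 + 3x2 = 135 meet at (402/17, -575/17), but that point violates x2 ≥ 0. Every candidate vertex is excluded by some other constraint, so the feasible region is empty.

infeasible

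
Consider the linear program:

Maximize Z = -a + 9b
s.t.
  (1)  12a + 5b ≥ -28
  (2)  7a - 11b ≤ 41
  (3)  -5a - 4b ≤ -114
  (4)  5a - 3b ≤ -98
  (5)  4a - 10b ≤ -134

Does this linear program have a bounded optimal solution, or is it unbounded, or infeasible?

From the feasible point (-682/23, 1508/23), moving in the direction (-5, 12) keeps every constraint satisfied while Z increases without bound.

unbounded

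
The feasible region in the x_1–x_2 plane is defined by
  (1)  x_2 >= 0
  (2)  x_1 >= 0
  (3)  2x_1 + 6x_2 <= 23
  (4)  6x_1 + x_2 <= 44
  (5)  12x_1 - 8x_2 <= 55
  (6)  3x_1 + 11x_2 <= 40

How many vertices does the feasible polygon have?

Of the 15 pairwise boundary intersections, those satisfying every inequality are:
  (0, 0)
  (55/12, 0)
  (0, 40/11)
  (257/44, 83/44)
  (13/4, 11/4)

5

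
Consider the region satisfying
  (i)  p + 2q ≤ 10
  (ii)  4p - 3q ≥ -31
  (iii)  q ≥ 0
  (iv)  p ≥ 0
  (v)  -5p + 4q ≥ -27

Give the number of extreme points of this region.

4

Intersecting each pair of boundary lines and keeping only the points that satisfy every inequality leaves:
  (0, 5)
  (47/7, 23/14)
  (0, 0)
  (27/5, 0)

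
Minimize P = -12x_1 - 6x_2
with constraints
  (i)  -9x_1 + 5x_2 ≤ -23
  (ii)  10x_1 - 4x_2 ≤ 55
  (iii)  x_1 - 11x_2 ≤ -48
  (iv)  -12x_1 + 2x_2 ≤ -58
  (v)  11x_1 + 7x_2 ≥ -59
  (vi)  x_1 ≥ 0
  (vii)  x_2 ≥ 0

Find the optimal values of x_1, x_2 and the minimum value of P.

x_1 = 183/14, x_2 = 265/14, minimum P = -1893/7

Vertices and P = -12x_1 - 6x_2:
  (183/14, 265/14) → P = -1893/7
  (122/21, 41/7) → P = -734/7
  (797/106, 535/106) → P = -6387/53
  (367/65, 317/65) → P = -6306/65

The binding constraints are -9x_1 + 5x_2 = -23 and 10x_1 - 4x_2 = 55.
Solving simultaneously gives x_1 = 183/14, x_2 = 265/14.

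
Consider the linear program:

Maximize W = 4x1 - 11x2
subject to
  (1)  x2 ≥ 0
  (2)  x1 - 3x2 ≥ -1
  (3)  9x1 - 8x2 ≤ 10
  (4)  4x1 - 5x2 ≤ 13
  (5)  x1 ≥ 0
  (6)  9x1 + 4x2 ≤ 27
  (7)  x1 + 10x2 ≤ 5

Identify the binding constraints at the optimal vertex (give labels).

Vertices and W = 4x1 - 11x2:
  (10/9, 0) → W = 40/9
  (0, 0) → W = 0
  (0, 1/3) → W = -11/3
  (5/13, 6/13) → W = -46/13
  (10/7, 5/14) → W = 25/14

The maximum is at (10/9, 0). Substituting into each constraint, equality holds for (1) and (3); the remaining constraints have slack.

(1) and (3)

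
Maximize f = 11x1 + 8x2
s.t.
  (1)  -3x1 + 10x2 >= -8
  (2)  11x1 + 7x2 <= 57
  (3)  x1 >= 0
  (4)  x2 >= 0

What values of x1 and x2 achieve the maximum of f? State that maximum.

x1 = 0, x2 = 57/7, maximum f = 456/7

Vertices and f = 11x1 + 8x2:
  (626/131, 83/131) → f = 7550/131
  (8/3, 0) → f = 88/3
  (0, 57/7) → f = 456/7
  (0, 0) → f = 0

The optimum lies where 11x1 + 7x2 = 57 and x1 = 0.
Solving simultaneously gives x1 = 0, x2 = 57/7.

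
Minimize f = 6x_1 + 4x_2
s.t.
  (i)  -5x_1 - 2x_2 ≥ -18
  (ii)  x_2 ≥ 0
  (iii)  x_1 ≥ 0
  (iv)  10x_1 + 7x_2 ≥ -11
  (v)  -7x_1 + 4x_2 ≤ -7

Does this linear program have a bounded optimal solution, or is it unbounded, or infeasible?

bounded optimum

Extreme points and f = 6x_1 + 4x_2:
  (18/5, 0) → f = 108/5
  (43/17, 91/34) → f = 440/17
  (1, 0) → f = 6
The feasible region has finitely many vertices and no improving ray; the minimum is 6 at (1, 0).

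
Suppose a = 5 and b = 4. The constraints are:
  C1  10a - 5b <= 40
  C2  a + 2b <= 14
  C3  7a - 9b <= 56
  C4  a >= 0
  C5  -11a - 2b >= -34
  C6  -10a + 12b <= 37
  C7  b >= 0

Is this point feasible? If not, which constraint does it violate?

not feasible — violates C5

Constraint C5: -11a - 2b = -63, which is not ≥ -34. All other constraints are satisfied.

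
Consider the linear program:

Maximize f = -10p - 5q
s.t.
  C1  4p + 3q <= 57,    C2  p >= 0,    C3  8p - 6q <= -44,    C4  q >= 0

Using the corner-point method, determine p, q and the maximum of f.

Vertices and f = -10p - 5q:
  (0, 19) → f = -95
  (35/8, 79/6) → f = -1315/12
  (0, 22/3) → f = -110/3

p = 0, q = 22/3, maximum f = -110/3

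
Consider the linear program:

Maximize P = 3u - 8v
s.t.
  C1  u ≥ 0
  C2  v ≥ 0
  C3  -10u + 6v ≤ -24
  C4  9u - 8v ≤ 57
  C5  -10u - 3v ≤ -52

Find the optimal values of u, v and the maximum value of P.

u = 19/3, v = 0, maximum P = 19

The feasible region is unbounded (it extends along (8, 9), (3, 5)), but P strictly decreases along every unbounded feasible direction, so there is no improving ray and the maximum is attained at a vertex.

The optimum lies where v = 0 and 9u - 8v = 57.
Solving simultaneously gives u = 19/3, v = 0.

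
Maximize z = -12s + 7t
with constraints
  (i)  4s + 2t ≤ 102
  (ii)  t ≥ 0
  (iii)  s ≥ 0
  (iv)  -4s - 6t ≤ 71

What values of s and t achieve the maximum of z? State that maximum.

Vertices and z = -12s + 7t:
  (51/2, 0) → z = -306
  (0, 51) → z = 357
  (0, 0) → z = 0

s = 0, t = 51, maximum z = 357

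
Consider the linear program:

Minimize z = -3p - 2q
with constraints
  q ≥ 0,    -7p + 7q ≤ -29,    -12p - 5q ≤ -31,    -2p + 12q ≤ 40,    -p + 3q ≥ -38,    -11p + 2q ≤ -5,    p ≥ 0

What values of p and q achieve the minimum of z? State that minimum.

p = 96, q = 58/3, minimum z = -980/3

Extreme points and z = -3p - 2q:
  (29/7, 0) → z = -87/7
  (38, 0) → z = -114
  (314/35, 169/35) → z = -256/7
  (96, 58/3) → z = -980/3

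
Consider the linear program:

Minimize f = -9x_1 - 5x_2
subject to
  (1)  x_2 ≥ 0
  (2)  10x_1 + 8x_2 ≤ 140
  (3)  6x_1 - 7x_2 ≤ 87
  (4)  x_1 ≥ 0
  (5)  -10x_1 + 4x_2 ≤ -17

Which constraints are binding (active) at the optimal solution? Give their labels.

Vertices and f = -9x_1 - 5x_2:
  (14, 0) → f = -126
  (17/10, 0) → f = -153/10
  (29/5, 41/4) → f = -2069/20

The minimum is at (14, 0). Substituting into each constraint, equality holds for (1) and (2); the remaining constraints have slack.

(1) and (2)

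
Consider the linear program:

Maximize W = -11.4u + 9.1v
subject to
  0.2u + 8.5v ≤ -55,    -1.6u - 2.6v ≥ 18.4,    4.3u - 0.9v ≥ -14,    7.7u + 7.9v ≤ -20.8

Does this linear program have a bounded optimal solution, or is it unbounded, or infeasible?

Extreme points and W = -11.4u + 9.1v:
  (-335/327, -2108/327) → W = -76819/1635
  (-16850/3673, -23370/3673) → W = -20577/3673
  (4564/369, -5420/369) → W = -506758/1845
The feasible region has finitely many vertices and no improving ray; the maximum is -20577/3673 at (-16850/3673, -23370/3673).

bounded optimum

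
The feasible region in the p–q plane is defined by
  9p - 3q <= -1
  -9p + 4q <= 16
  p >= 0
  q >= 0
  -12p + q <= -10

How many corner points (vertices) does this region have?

The feasible vertices (each the meet of two boundaries and inside every other half-plane) are:
  (44/9, 15)
  (31/27, 34/9)
  (56/39, 94/13)

3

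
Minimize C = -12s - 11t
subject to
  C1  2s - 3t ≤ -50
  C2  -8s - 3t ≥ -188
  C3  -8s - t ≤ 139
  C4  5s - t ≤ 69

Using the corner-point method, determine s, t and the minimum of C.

s = -605/16, t = 327/2, minimum C = -5379/4

Extreme points and C = -12s - 11t:
  (69/5, 388/15) → C = -6752/15
  (-467/26, 61/13) → C = 2131/13
  (-605/16, 327/2) → C = -5379/4

At the optimal vertex, -8s - 3t = -188 and -8s - t = 139.
Solving simultaneously gives s = -605/16, t = 327/2.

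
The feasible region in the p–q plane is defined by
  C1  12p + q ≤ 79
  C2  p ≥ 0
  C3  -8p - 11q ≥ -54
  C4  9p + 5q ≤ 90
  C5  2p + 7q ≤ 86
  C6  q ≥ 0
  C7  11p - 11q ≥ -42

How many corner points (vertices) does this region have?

The feasible vertices (each the meet of two boundaries and inside every other half-plane) are:
  (815/124, 4/31)
  (79/12, 0)
  (0, 0)
  (0, 42/11)
  (12/19, 930/209)

5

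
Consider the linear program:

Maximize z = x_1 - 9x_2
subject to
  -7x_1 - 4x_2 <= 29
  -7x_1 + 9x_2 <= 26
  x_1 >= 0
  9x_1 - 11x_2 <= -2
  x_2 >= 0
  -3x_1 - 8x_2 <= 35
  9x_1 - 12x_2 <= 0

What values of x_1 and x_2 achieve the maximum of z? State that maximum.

Vertices and z = x_1 - 9x_2:
  (0, 26/9) → z = -26
  (67, 55) → z = -428
  (0, 2/11) → z = -18/11

At the optimal vertex, x_1 = 0 and 9x_1 - 11x_2 = -2.
Solving simultaneously gives x_1 = 0, x_2 = 2/11.

x_1 = 0, x_2 = 2/11, maximum z = -18/11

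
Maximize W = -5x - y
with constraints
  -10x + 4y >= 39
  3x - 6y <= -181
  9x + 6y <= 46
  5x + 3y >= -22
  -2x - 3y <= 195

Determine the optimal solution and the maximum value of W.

Vertices and W = -5x - y:
  (-45/4, 589/24) → W = 761/24
  (-225/13, 839/39) → W = 2536/39
  (-90, 428/3) → W = 922/3

The optimum lies where 9x + 6y = 46 and 5x + 3y = -22.
Solving simultaneously gives x = -90, y = 428/3.

x = -90, y = 428/3, maximum W = 922/3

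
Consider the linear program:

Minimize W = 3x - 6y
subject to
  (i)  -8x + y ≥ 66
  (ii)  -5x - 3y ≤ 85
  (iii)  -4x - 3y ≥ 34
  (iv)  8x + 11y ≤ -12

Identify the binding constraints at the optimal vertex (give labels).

(ii) and (iv)

Corner points and W = 3x - 6y:
  (-283/29, -350/29) → W = 1251/29
  (-58/7, -2/7) → W = -162/7
  (-29, 20) → W = -207
  (-169/10, 56/5) → W = -1179/10

The minimum is at (-29, 20). Substituting into each constraint, equality holds for (ii) and (iv); the remaining constraints have slack.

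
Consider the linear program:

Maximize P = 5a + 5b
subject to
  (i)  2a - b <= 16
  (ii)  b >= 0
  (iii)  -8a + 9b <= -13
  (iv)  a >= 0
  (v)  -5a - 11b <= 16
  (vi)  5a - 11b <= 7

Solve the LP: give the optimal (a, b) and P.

a = 131/10, b = 51/5, maximum P = 233/2

The binding constraints are 2a - b = 16 and -8a + 9b = -13.
Solving simultaneously gives a = 131/10, b = 51/5.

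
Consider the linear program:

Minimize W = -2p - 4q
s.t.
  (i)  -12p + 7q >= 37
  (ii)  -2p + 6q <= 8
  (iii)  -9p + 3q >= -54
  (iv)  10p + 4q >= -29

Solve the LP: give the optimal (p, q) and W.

Feasible corners and W = -2p - 4q:
  (-83/29, 11/29) → W = 122/29
  (-351/118, 11/59) → W = 307/59
  (-103/34, 11/34) → W = 81/17

The optimum lies where -12p + 7q = 37 and -2p + 6q = 8.
Solving simultaneously gives p = -83/29, q = 11/29.

p = -83/29, q = 11/29, minimum W = 122/29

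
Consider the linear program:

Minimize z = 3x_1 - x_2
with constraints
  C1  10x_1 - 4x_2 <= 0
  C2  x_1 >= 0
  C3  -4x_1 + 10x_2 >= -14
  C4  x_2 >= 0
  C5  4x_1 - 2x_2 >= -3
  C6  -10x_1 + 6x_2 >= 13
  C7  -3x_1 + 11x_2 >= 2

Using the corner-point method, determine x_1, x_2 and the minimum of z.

Extreme points and z = 3x_1 - x_2:
  (3, 15/2) → z = 3/2
  (13/5, 13/2) → z = 13/10
  (2, 11/2) → z = 1/2

At the optimal vertex, 4x_1 - 2x_2 = -3 and -10x_1 + 6x_2 = 13.
Solving simultaneously gives x_1 = 2, x_2 = 11/2.

x_1 = 2, x_2 = 11/2, minimum z = 1/2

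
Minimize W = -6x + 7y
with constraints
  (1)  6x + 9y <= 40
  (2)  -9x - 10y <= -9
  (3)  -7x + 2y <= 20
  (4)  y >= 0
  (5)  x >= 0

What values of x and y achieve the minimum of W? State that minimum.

Corner points and W = -6x + 7y:
  (20/3, 0) → W = -40
  (0, 40/9) → W = 280/9
  (1, 0) → W = -6
  (0, 9/10) → W = 63/10

x = 20/3, y = 0, minimum W = -40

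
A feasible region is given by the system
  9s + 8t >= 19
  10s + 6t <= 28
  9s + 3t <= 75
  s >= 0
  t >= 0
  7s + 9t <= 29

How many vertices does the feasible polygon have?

5

The feasible vertices (each the meet of two boundaries and inside every other half-plane) are:
  (0, 19/8)
  (19/9, 0)
  (14/5, 0)
  (13/8, 47/24)
  (0, 29/9)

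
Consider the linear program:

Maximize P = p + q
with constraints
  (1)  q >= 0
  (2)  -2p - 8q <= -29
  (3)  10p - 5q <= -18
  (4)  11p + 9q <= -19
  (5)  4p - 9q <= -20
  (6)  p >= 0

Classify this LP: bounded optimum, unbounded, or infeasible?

The boundaries -2p - 8q = -29 and 10p - 5q = -18 meet at (1/90, 163/45), but that point violates 11p + 9q ≤ -19. Every candidate vertex is excluded by some other constraint, so the feasible region is empty.

infeasible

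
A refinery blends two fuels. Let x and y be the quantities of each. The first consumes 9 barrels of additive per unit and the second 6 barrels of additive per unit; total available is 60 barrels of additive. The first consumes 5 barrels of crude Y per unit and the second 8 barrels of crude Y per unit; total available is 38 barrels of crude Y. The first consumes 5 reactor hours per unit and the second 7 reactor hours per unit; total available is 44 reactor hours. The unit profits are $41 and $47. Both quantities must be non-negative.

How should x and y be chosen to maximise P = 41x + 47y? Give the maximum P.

Corner points and P = 41x + 47y:
  (0, 0) → P = 0
  (0, 19/4) → P = 893/4
  (20/3, 0) → P = 820/3
  (6, 1) → P = 293

x = 6, y = 1, maximum P = 293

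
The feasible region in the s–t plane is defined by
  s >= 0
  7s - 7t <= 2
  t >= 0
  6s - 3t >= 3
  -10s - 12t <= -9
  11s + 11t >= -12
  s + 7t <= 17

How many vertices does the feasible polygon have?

3

Pairwise boundary intersections that survive every other constraint:
  (5/7, 3/7)
  (19/8, 117/56)
  (8/5, 11/5)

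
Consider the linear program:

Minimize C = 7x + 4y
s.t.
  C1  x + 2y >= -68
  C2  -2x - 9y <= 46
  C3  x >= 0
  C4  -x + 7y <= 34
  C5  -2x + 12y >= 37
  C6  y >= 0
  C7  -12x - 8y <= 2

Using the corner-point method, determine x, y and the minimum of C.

Extreme points and C = 7x + 4y:
  (0, 34/7) → C = 136/7
  (0, 37/12) → C = 37/3
  (149/2, 31/2) → C = 1167/2

x = 0, y = 37/12, minimum C = 37/3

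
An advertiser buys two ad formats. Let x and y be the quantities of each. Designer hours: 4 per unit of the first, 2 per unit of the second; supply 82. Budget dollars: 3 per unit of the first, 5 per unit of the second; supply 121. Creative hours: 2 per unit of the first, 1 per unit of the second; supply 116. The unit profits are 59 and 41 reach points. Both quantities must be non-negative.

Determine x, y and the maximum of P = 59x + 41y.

x = 12, y = 17, maximum P = 1405

Feasible corners and P = 59x + 41y:
  (0, 0) → P = 0
  (0, 121/5) → P = 4961/5
  (41/2, 0) → P = 2419/2
  (12, 17) → P = 1405

The optimum lies where 4x + 2y = 82 and 3x + 5y = 121.
Solving simultaneously gives x = 12, y = 17.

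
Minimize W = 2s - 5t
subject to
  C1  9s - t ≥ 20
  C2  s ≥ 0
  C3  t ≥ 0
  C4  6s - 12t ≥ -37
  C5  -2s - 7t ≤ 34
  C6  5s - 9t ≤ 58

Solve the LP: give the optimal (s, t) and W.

Feasible corners and W = 2s - 5t:
  (20/9, 0) → W = 40/9
  (277/102, 151/34) → W = -1711/102
  (58/5, 0) → W = 116/5
  (343/2, 533/6) → W = -607/6

At the optimal vertex, 6s - 12t = -37 and 5s - 9t = 58.
Solving simultaneously gives s = 343/2, t = 533/6.

s = 343/2, t = 533/6, minimum W = -607/6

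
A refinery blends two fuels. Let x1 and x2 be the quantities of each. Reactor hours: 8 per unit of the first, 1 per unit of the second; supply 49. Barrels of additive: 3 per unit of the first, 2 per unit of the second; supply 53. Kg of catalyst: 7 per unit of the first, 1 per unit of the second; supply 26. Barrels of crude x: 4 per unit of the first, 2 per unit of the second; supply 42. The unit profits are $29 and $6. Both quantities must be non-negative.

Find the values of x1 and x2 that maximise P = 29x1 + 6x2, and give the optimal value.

Corner points and P = 29x1 + 6x2:
  (0, 0) → P = 0
  (0, 21) → P = 126
  (26/7, 0) → P = 754/7
  (1, 19) → P = 143

x1 = 1, x2 = 19, maximum P = 143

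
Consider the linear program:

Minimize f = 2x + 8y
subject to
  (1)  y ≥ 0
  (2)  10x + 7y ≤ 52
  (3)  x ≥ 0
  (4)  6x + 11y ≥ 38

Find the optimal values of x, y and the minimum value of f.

Feasible corners and f = 2x + 8y:
  (0, 52/7) → f = 416/7
  (9/2, 1) → f = 17
  (0, 38/11) → f = 304/11

The binding constraints are 10x + 7y = 52 and 6x + 11y = 38.
Solving simultaneously gives x = 9/2, y = 1.

x = 9/2, y = 1, minimum f = 17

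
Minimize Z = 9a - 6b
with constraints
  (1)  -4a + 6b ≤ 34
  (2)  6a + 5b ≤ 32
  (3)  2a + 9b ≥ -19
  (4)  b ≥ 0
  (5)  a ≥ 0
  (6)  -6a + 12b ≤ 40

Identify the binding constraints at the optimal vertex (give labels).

(5) and (6)

Vertices and Z = 9a - 6b:
  (16/3, 0) → Z = 48
  (92/51, 72/17) → Z = -156/17
  (0, 0) → Z = 0
  (0, 10/3) → Z = -20

The minimum is at (0, 10/3). Substituting into each constraint, equality holds for (5) and (6); the remaining constraints have slack.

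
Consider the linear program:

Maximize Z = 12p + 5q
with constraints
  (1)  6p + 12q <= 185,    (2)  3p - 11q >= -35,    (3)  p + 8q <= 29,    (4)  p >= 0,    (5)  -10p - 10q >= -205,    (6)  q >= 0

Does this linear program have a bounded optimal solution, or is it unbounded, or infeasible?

bounded optimum

Extreme points and Z = 12p + 5q:
  (39/35, 122/35) → Z = 154/5
  (0, 35/11) → Z = 175/11
  (135/7, 17/14) → Z = 475/2
  (0, 0) → Z = 0
  (41/2, 0) → Z = 246
The feasible region has finitely many vertices and no improving ray; the maximum is 246 at (41/2, 0).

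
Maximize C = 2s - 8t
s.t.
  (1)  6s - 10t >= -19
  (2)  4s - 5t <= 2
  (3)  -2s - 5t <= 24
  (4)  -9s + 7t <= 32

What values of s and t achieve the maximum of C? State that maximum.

s = -11/3, t = -10/3, maximum C = 58/3

At the optimal vertex, 4s - 5t = 2 and -2s - 5t = 24.
Solving simultaneously gives s = -11/3, t = -10/3.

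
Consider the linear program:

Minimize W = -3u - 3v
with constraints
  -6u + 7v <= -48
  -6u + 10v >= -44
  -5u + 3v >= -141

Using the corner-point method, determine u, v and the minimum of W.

u = 843/17, v = 606/17, minimum W = -4347/17

Extreme points and W = -3u - 3v:
  (86/9, 4/3) → W = -98/3
  (843/17, 606/17) → W = -4347/17
  (639/16, 313/16) → W = -357/2

At the optimal vertex, -6u + 7v = -48 and -5u + 3v = -141.
Solving simultaneously gives u = 843/17, v = 606/17.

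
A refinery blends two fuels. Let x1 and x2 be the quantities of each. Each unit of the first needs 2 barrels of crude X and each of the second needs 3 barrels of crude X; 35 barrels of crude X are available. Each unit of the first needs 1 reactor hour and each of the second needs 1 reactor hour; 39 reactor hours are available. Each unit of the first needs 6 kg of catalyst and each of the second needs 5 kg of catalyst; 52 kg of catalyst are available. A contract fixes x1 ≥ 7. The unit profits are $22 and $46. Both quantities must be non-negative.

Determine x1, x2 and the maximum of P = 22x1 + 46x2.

x1 = 7, x2 = 2, maximum P = 246

Vertices and P = 22x1 + 46x2:
  (26/3, 0) → P = 572/3
  (7, 0) → P = 154
  (7, 2) → P = 246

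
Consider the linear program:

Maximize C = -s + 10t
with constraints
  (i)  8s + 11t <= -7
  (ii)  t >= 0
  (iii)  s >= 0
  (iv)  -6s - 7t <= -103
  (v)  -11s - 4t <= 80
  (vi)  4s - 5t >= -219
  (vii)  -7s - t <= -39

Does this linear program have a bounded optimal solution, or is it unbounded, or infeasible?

The boundaries 8s + 11t = -7 and -6s - 7t = -103 meet at (591/5, -433/5), but that point violates t ≥ 0. Every candidate vertex is excluded by some other constraint, so the feasible region is empty.

infeasible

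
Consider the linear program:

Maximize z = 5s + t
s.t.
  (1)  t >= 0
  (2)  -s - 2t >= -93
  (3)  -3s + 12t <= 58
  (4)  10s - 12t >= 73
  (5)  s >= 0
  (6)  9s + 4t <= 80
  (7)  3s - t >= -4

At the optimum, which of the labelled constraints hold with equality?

Vertices and z = 5s + t:
  (73/10, 0) → z = 73/2
  (80/9, 0) → z = 400/9
  (313/37, 143/148) → z = 6403/148

The maximum is at (80/9, 0). Substituting into each constraint, equality holds for (1) and (6); the remaining constraints have slack.

(1) and (6)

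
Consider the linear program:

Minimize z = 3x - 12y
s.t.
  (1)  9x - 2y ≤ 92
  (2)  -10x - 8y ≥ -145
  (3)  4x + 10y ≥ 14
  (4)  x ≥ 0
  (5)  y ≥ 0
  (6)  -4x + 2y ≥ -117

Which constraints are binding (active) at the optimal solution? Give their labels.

Vertices and z = 3x - 12y:
  (513/46, 385/92) → z = -771/46
  (92/9, 0) → z = 92/3
  (0, 145/8) → z = -435/2
  (0, 7/5) → z = -84/5
  (7/2, 0) → z = 21/2

The minimum is at (0, 145/8). Substituting into each constraint, equality holds for (2) and (4); the remaining constraints have slack.

(2) and (4)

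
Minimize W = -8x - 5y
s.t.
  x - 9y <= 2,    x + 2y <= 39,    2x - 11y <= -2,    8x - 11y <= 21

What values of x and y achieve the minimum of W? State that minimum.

x = 157/9, y = 97/9, minimum W = -1741/9

Feasible corners and W = -8x - 5y:
  (-40/7, -6/7) → W = 50
  (157/9, 97/9) → W = -1741/9
  (23/6, 29/33) → W = -1157/33
The feasible region is unbounded (it extends along (-9, -1), (-2, 1)), but W strictly increases along every unbounded feasible direction, so there is no improving ray and the minimum is attained at a vertex.

At the optimal vertex, x + 2y = 39 and 8x - 11y = 21.
Solving simultaneously gives x = 157/9, y = 97/9.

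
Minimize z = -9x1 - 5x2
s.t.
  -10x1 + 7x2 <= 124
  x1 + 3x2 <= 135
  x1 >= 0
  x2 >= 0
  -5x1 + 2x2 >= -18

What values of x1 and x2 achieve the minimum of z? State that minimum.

Corner points and z = -9x1 - 5x2:
  (573/37, 1474/37) → z = -12527/37
  (0, 124/7) → z = -620/7
  (324/17, 657/17) → z = -6201/17
  (0, 0) → z = 0
  (18/5, 0) → z = -162/5

At the optimal vertex, x1 + 3x2 = 135 and -5x1 + 2x2 = -18.
Solving simultaneously gives x1 = 324/17, x2 = 657/17.

x1 = 324/17, x2 = 657/17, minimum z = -6201/17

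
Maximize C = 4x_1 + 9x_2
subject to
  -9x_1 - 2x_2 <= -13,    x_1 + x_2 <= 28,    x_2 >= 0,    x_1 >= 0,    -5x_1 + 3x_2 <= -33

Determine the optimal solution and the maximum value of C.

Corner points and C = 4x_1 + 9x_2:
  (28, 0) → C = 112
  (117/8, 107/8) → C = 1431/8
  (33/5, 0) → C = 132/5

At the optimal vertex, x_1 + x_2 = 28 and -5x_1 + 3x_2 = -33.
Solving simultaneously gives x_1 = 117/8, x_2 = 107/8.

x_1 = 117/8, x_2 = 107/8, maximum C = 1431/8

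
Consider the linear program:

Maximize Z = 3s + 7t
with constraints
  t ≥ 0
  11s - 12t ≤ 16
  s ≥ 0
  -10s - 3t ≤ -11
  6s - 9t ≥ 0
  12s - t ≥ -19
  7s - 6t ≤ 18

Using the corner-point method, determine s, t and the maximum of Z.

Extreme points and Z = 3s + 7t:
  (16/11, 0) → Z = 48/11
  (11/10, 0) → Z = 33/10
  (16/3, 32/9) → Z = 368/9
  (11/12, 11/18) → Z = 253/36

At the optimal vertex, 11s - 12t = 16 and 6s - 9t = 0.
Solving simultaneously gives s = 16/3, t = 32/9.

s = 16/3, t = 32/9, maximum Z = 368/9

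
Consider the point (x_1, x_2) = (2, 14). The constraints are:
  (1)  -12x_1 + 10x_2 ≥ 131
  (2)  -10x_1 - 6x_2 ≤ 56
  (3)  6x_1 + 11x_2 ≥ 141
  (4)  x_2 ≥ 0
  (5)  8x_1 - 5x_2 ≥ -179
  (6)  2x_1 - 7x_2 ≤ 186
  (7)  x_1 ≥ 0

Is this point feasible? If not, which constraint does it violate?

Constraint (1): -12x_1 + 10x_2 = 116, which is not ≥ 131. All other constraints are satisfied.

not feasible — violates (1)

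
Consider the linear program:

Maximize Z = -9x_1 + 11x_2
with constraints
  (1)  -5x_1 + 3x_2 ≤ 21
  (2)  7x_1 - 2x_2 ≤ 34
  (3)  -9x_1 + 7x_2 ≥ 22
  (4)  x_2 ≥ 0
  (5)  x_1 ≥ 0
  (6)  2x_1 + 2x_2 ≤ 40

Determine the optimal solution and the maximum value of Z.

x_1 = 39/8, x_2 = 121/8, maximum Z = 245/2

Extreme points and Z = -9x_1 + 11x_2:
  (0, 7) → Z = 77
  (39/8, 121/8) → Z = 245/2
  (0, 22/7) → Z = 242/7
  (59/8, 101/8) → Z = 145/2

The binding constraints are -5x_1 + 3x_2 = 21 and 2x_1 + 2x_2 = 40.
Solving simultaneously gives x_1 = 39/8, x_2 = 121/8.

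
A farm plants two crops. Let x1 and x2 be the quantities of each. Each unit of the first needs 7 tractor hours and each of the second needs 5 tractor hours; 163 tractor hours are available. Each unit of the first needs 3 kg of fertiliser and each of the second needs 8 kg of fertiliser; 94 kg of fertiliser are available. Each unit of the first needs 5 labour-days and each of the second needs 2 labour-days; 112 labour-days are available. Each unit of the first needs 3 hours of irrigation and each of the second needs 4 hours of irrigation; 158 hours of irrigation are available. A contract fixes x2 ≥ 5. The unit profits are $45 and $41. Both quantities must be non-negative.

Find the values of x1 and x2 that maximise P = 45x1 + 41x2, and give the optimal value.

Feasible corners and P = 45x1 + 41x2:
  (0, 47/4) → P = 1927/4
  (0, 5) → P = 205
  (18, 5) → P = 1015

The optimum lies where 3x1 + 8x2 = 94 and x2 = 5.
Solving simultaneously gives x1 = 18, x2 = 5.

x1 = 18, x2 = 5, maximum P = 1015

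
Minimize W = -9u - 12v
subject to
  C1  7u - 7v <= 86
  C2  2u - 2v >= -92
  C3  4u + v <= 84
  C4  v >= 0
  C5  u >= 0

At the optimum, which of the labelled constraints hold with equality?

C2 and C3

Feasible corners and W = -9u - 12v:
  (674/35, 244/35) → W = -8994/35
  (86/7, 0) → W = -774/7
  (38/5, 268/5) → W = -3558/5
  (0, 46) → W = -552
  (0, 0) → W = 0

The minimum is at (38/5, 268/5). Substituting into each constraint, equality holds for C2 and C3; the remaining constraints have slack.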